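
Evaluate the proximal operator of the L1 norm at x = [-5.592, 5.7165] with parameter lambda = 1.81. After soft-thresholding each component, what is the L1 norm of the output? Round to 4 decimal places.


Soft-thresholding with lambda = 1.81:
prox(-5.592) = sign(-5.592)*max(|-5.592| - 1.81, 0) = -3.782
prox(5.7165) = sign(5.7165)*max(|5.7165| - 1.81, 0) = 3.9065
prox(x) = [-3.782, 3.9065]
||prox(x)||_1 = 3.782 + 3.9065 = 7.6885


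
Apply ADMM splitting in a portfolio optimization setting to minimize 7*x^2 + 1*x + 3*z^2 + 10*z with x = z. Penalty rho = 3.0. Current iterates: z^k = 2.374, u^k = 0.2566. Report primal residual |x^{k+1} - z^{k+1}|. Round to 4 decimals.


ADMM iteration with rho = 3.0, z^k = 2.374, u^k = 0.2566
Step 1: x-update.
Minimize 7*x^2 + 1*x + (3.0/2)*(x - 2.374 + 0.2566)^2
FOC: (2*7 + 3.0)*x = -1 + 3.0*(2.374 - 0.2566)
x^{k+1} = 0.3148
Step 2: z-update.
Minimize 3*z^2 + 10*z + (3.0/2)*(0.3148 - z + 0.2566)^2
FOC: (2*3 + 3.0)*z = -10 + 3.0*(0.3148 + 0.2566)
z^{k+1} = -0.9206
Step 3: u-update.
u^{k+1} = 0.2566 + 0.3148 + 0.9206 = 1.4921
Step 4: Primal residual = |0.3148 + 0.9206| = 1.2355


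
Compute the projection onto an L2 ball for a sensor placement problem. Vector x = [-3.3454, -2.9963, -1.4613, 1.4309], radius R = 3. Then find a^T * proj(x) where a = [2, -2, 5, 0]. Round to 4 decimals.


Step 1: Compute ||x|| (intermediates to 6 decimals).
||x|| = sqrt((-3.3454)^2 + (-2.9963)^2 + (-1.4613)^2 + 1.4309^2) = 4.934814
Step 2: Project.
Since ||x|| > R, scale = R/||x|| = 3/4.934814 = 0.607926, proj(x) = scale * x
proj(x) = [-2.033756, -1.821529, -0.888362, 0.869881]
Step 3: Dot product.
a^T * proj(x) = 2*(-2.033756) - 2*(-1.821529) + 5*(-0.888362) + 0*0.869881 = -4.8663


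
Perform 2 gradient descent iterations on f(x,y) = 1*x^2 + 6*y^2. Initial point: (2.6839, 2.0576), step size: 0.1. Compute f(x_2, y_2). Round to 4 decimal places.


Gradient descent on f(x,y) = 1*x^2 + 6*y^2.
Starting point: (2.6839, 2.0576), alpha = 0.1
Step 1: grad_x = 2*1*2.6839 = 5.3678, grad_y = 2*6*2.0576 = 24.6912
  x_1 = 2.6839 - 0.1*5.3678 = 2.1471
  y_1 = 2.0576 - 0.1*24.6912 = -0.4115
Step 2: grad_x = 2*1*2.1471 = 4.2942, grad_y = 2*6*-0.4115 = -4.9382
  x_2 = 2.1471 - 0.1*4.2942 = 1.7177
  y_2 = -0.4115 - 0.1*-4.9382 = 0.0823
f(1.7177, 0.0823) = 1*1.7177^2 + 6*0.0823^2 = 2.9911


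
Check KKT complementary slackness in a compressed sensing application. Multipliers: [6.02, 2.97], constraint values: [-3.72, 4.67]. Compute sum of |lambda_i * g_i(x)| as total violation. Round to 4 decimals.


KKT complementary slackness check:
lambda_1 * g_1 = 6.02 * -3.72 = -22.3944
lambda_2 * g_2 = 2.97 * 4.67 = 13.8699
Total violation = 22.3944 + 13.8699 = 36.2643


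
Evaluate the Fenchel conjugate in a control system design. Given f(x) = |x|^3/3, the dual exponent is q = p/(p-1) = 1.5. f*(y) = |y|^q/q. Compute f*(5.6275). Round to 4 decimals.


The conjugate exponent q satisfies 1/p + 1/q = 1.
p = 3, so q = 3/(3 - 1) = 1.5
|y|^q = 5.6275^1.5 = 13.3498
f*(5.6275) = 13.3498 / 1.5 = 8.8998


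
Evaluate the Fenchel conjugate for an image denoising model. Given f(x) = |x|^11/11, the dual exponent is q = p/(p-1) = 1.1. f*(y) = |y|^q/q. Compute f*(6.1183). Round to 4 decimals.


The conjugate exponent q satisfies 1/p + 1/q = 1.
p = 11, so q = 11/(11 - 1) = 1.1
|y|^q = 6.1183^1.1 = 7.3332
f*(6.1183) = 7.3332 / 1.1 = 6.6666


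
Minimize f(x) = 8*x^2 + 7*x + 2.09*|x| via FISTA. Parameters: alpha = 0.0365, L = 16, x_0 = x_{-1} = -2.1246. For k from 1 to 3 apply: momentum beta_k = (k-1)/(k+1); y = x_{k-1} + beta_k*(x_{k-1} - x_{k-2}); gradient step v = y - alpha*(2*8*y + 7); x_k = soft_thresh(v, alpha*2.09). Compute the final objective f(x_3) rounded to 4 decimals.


FISTA on f(x) = 8*x^2 + 7*x + 2.09*|x|
L = 16, alpha = 0.0365
Iteration 1: beta = 0.0, y = -2.1246 + 0.0*(-2.1246 + 2.1246) = -2.1246
  grad(y) = -26.9936, v = y - alpha*grad = -1.1393
  prox(v) = soft_thresh(-1.1393, 0.0763) = -1.063
Iteration 2: beta = 0.3333, y = -1.063 + 0.3333*(-1.063 + 2.1246) = -0.7092
  grad(y) = -4.3472, v = y - alpha*grad = -0.5505
  prox(v) = soft_thresh(-0.5505, 0.0763) = -0.4742
Iteration 3: beta = 0.5, y = -0.4742 + 0.5*(-0.4742 + 1.063) = -0.1798
  grad(y) = 4.1226, v = y - alpha*grad = -0.3303
  prox(v) = soft_thresh(-0.3303, 0.0763) = -0.254
f(x_3) = 8*(-0.254)^2 + 7*(-0.254) + 2.09*|-0.254| = -0.731


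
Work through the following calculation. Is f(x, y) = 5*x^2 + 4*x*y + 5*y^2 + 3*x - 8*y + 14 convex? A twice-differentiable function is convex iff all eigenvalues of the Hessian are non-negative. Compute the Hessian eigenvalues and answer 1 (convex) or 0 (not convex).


The Hessian of f(x,y) = 5*x^2 + 4*x*y + 5*y^2 + 3*x - 8*y + 14 is:
H = [[10, 4], [4, 10]]
Trace = 10 + 10 = 20
Determinant = 10*10 - (4)^2 = 84
Discriminant = (20)^2 - 4*84 = 64.0
Eigenvalues: lambda_1 = 6.0, lambda_2 = 14.0
The function is convex.

1


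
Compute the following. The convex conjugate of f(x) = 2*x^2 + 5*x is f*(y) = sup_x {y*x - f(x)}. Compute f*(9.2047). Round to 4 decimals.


f*(y) = sup_x {y*x - a*x^2 - b*x} = sup_x {(y-b)*x - a*x^2}
FOC: (y - b) - 2a*x = 0 => x* = (y - b)/(2a)
x* = (9.2047 - 5)/(2*2) = 1.0512
f*(9.2047) = (y-b)^2/(4a) = (9.2047 - 5)^2/(4*2)
= 17.6795/8 = 2.2099


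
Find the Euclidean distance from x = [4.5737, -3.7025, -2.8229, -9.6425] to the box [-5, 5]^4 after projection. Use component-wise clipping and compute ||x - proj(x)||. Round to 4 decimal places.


Project each component onto [-5, 5].
clip(4.5737) = 4.5737, clip(-3.7025) = -3.7025, clip(-2.8229) = -2.8229, clip(-9.6425) = -5.0
Projection = [4.5737, -3.7025, -2.8229, -5.0]
Squared diffs: [0.0, 0.0, 0.0, 21.5528]
Distance = sqrt(21.5528) = 4.6425


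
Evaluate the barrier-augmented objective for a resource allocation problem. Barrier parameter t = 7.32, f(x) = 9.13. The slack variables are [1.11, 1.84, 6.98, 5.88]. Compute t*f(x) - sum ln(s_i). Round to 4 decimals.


Step 1: Compute log-barrier.
ln values: [0.1044, 0.6098, 1.943, 1.7716]
phi = -(0.1044 + 0.6098 + 1.943 + 1.7716) = -4.4287
Step 2: Compute augmented objective.
t*f(x) = 7.32*9.13 = 66.8316
Total = 66.8316 - 4.4287 = 62.4029


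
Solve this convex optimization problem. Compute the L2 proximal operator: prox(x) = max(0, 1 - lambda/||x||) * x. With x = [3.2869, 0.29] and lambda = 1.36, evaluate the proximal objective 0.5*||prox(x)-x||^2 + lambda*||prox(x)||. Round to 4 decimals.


Step 1: Compute ||x||.
||x|| = 3.2997
Step 2: Compute scaling factor.
scale = max(0, 1 - 1.36/3.2997) = 0.5878
Step 3: prox(x) = [1.9322, 0.1705]
||prox(x)|| = 1.9397
Step 4: Proximal objective.
0.5*||prox-x||^2 = 0.9248
lambda*||prox|| = 2.638
Total = 3.5627


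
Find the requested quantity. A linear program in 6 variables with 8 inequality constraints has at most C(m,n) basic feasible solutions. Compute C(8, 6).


Each vertex corresponds to some choice of n active constraints out of m, so the number of vertices is at most C(m, n) = m! / (n!(m-n)!).
m = 8, n = 6
Numerator: 8 * 7 * 6 * 5 * 4 * 3
Denominator: 6! = 720
C(8, 6) = 28


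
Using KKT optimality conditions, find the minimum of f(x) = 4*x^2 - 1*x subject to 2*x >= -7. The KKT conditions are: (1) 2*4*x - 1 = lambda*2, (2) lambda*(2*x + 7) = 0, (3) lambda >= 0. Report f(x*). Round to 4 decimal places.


Step 1: Try lambda = 0 (constraint inactive).
Stationarity: 2*4*x - 1 = 0
x* = 1/(2*4) = 0.125
Check constraint: 2*0.125 = 0.25 >= -7 -- satisfied.
Step 2: Compute optimal value.
f(x*) = 4*0.125^2 - 1*0.125 = -0.0625


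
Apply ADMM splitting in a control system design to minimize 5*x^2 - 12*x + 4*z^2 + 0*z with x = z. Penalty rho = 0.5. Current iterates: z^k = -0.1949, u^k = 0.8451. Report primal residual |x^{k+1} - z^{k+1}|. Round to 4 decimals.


ADMM iteration with rho = 0.5, z^k = -0.1949, u^k = 0.8451
Step 1: x-update.
Minimize 5*x^2 - 12*x + (0.5/2)*(x + 0.1949 + 0.8451)^2
FOC: (2*5 + 0.5)*x = 12 + 0.5*(-0.1949 - 0.8451)
x^{k+1} = 1.0933
Step 2: z-update.
Minimize 4*z^2 + 0*z + (0.5/2)*(1.0933 - z + 0.8451)^2
FOC: (2*4 + 0.5)*z = 0 + 0.5*(1.0933 + 0.8451)
z^{k+1} = 0.114
Step 3: u-update.
u^{k+1} = 0.8451 + 1.0933 - 0.114 = 1.8244
Step 4: Primal residual = |1.0933 - 0.114| = 0.9793


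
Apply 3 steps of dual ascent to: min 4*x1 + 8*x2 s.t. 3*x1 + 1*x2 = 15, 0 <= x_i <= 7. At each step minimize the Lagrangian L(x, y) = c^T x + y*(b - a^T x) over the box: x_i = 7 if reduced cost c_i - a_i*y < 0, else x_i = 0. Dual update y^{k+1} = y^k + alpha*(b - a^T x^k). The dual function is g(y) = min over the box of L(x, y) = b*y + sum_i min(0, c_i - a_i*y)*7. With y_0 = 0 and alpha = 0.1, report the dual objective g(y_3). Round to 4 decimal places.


Dual ascent for LP: min 4*x1 + 8*x2, 3*x1 + 1*x2 = 15, 0 <= x_i <= 7
Step 1: y^k = 0.0, reduced costs: (4.0, 8.0)
  x^k = (0.0, 0.0), subgradient = b - a^T x = 15.0
  y^{k+1} = 0.0 + 0.1*15.0 = 1.5
Step 2: y^k = 1.5, reduced costs: (-0.5, 6.5)
  x^k = (7.0, 0.0), subgradient = b - a^T x = -6.0
  y^{k+1} = 1.5 + 0.1*-6.0 = 0.9
Step 3: y^k = 0.9, reduced costs: (1.3, 7.1)
  x^k = (0.0, 0.0), subgradient = b - a^T x = 15.0
  y^{k+1} = 0.9 + 0.1*15.0 = 2.4
Dual objective at y_3 = 2.4: reduced costs (-3.2, 5.6), box minimizer x = (7.0, 0.0)
g(y_3) = b*y + (c1 - a1*y)*x1 + (c2 - a2*y)*x2 = 15*2.4 + (-3.2)*7.0 + 5.6*0.0 = 36.0 - 22.4 + 0.0 = 13.6


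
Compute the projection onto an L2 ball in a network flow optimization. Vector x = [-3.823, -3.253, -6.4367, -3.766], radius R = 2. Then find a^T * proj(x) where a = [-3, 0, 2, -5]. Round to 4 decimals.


Step 1: Compute ||x|| (intermediates to 6 decimals).
||x|| = sqrt((-3.823)^2 + (-3.253)^2 + (-6.4367)^2 + (-3.766)^2) = 8.989505
Step 2: Project.
Since ||x|| > R, scale = R/||x|| = 2/8.989505 = 0.222482, proj(x) = scale * x
proj(x) = [-0.850549, -0.723734, -1.43205, -0.837867]
Step 3: Dot product.
a^T * proj(x) = -3*(-0.850549) + 0*(-0.723734) + 2*(-1.43205) - 5*(-0.837867) = 3.8769


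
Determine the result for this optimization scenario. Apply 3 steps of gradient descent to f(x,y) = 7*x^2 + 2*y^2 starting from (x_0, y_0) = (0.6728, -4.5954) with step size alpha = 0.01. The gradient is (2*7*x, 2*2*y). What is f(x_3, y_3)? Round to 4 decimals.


Gradient descent on f(x,y) = 7*x^2 + 2*y^2.
Starting point: (0.6728, -4.5954), alpha = 0.01
Step 1: grad_x = 2*7*0.6728 = 9.4192, grad_y = 2*2*-4.5954 = -18.3816
  x_1 = 0.6728 - 0.01*9.4192 = 0.5786
  y_1 = -4.5954 - 0.01*-18.3816 = -4.4116
Step 2: grad_x = 2*7*0.5786 = 8.1005, grad_y = 2*2*-4.4116 = -17.6463
  x_2 = 0.5786 - 0.01*8.1005 = 0.4976
  y_2 = -4.4116 - 0.01*-17.6463 = -4.2351
Step 3: grad_x = 2*7*0.4976 = 6.9664, grad_y = 2*2*-4.2351 = -16.9405
  x_3 = 0.4976 - 0.01*6.9664 = 0.4279
  y_3 = -4.2351 - 0.01*-16.9405 = -4.0657
f(0.4279, -4.0657) = 7*0.4279^2 + 2*(-4.0657)^2 = 34.342


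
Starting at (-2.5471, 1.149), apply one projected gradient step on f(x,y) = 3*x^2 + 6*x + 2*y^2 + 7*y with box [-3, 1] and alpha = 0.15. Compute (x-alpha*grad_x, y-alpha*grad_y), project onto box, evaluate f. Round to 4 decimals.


Step 1: Compute gradient at (-2.5471, 1.149).
grad_x = 2*3*-2.5471 + 6 = -9.2826
grad_y = 2*2*1.149 + 7 = 11.596
Step 2: Gradient step.
x_raw = -2.5471 - 0.15*-9.2826 = -1.1547
y_raw = 1.149 - 0.15*11.596 = -0.5904
Step 3: Project onto [-3, 1].
x_proj = clip(-1.1547) = -1.1547
y_proj = clip(-0.5904) = -0.5904
Step 4: Evaluate f.
f(-1.1547, -0.5904) = -6.3639


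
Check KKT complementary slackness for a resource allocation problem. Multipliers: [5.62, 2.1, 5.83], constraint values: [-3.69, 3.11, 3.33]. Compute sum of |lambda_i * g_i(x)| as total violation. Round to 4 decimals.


KKT complementary slackness check:
lambda_1 * g_1 = 5.62 * -3.69 = -20.7378
lambda_2 * g_2 = 2.1 * 3.11 = 6.531
lambda_3 * g_3 = 5.83 * 3.33 = 19.4139
Total violation = 20.7378 + 6.531 + 19.4139 = 46.6827


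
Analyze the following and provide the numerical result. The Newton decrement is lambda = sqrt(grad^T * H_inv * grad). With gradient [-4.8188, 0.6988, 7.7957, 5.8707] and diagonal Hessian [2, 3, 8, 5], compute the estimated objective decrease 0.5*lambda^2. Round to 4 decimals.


Step 1: H is diagonal, so H^(-1) * g = [-2.4094, 0.2329, 0.9745, 1.1741].
Step 2: g^T H^(-1) g = sum_i g_i^2 / H_ii
  = (-4.8188)^2/2 + (0.6988)^2/3 + (7.7957)^2/8 + (5.8707)^2/5
  = 11.6104 + 0.1628 + 7.5966 + 6.893 = 26.2628
Step 3: Objective decrease = 0.5 * g^T H^(-1) g = 13.1314


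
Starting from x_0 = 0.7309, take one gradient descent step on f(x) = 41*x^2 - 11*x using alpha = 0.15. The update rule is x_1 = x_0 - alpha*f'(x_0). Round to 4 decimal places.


We compute the gradient at x_0 and apply the update.
f'(x) = 82*x - 11
f'(0.7309) = 82*0.7309 - 11 = 48.9338
x_1 = 0.7309 - 0.15*48.9338 = -6.6092


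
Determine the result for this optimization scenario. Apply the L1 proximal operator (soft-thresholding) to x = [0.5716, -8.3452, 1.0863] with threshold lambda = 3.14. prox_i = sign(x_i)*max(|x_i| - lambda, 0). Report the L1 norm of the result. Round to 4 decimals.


Soft-thresholding with lambda = 3.14:
prox(0.5716) = sign(0.5716)*max(|0.5716| - 3.14, 0) = 0.0
prox(-8.3452) = sign(-8.3452)*max(|-8.3452| - 3.14, 0) = -5.2052
prox(1.0863) = sign(1.0863)*max(|1.0863| - 3.14, 0) = 0.0
prox(x) = [0.0, -5.2052, 0.0]
||prox(x)||_1 = 0.0 + 5.2052 + 0.0 = 5.2052


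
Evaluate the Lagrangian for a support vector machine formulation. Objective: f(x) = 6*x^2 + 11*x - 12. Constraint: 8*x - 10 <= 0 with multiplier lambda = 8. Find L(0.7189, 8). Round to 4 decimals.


Step 1: Evaluate f(x).
f(0.7189) = 6*0.7189^2 + 11*0.7189 - 12 = -0.9912
Step 2: Evaluate g(x).
g(0.7189) = 8*0.7189 - 10 = -4.2488
Step 3: Compute Lagrangian.
L = -0.9912 + 8*-4.2488 = -34.9816


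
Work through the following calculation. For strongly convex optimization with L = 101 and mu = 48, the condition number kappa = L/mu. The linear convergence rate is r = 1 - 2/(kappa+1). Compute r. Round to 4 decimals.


Step 1: Compute the condition number.
kappa = L/mu = 101/48 = 2.1042
Step 2: Compute the convergence rate.
r = 1 - 2/(kappa + 1) = 1 - 2*mu/(L + mu) = (L - mu)/(L + mu) = 53/149 = 0.3557


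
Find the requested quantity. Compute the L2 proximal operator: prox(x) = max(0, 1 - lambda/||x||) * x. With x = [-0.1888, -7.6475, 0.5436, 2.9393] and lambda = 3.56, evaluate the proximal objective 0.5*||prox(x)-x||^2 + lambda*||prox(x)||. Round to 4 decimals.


Step 1: Compute ||x||.
||x|| = 8.2131
Step 2: Compute scaling factor.
scale = max(0, 1 - 3.56/8.2131) = 0.5665
Step 3: prox(x) = [-0.107, -4.3327, 0.308, 1.6652]
||prox(x)|| = 4.6531
Step 4: Proximal objective.
0.5*||prox-x||^2 = 6.3368
lambda*||prox|| = 16.565
Total = 22.9018


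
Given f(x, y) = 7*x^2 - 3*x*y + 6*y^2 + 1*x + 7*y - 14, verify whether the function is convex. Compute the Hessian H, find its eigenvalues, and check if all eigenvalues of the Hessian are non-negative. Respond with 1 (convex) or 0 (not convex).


The Hessian of f(x,y) = 7*x^2 - 3*x*y + 6*y^2 + 1*x + 7*y - 14 is:
H = [[14, -3], [-3, 12]]
Trace = 14 + 12 = 26
Determinant = 14*12 - (-3)^2 = 159
Discriminant = (26)^2 - 4*159 = 40.0
Eigenvalues: lambda_1 = 9.8377, lambda_2 = 16.1623
The function is convex.

1


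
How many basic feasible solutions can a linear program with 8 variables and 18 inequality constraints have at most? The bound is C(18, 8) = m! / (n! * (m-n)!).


Each vertex corresponds to some choice of n active constraints out of m, so the number of vertices is at most C(m, n) = m! / (n!(m-n)!).
m = 18, n = 8
Numerator: 18 * 17 * 16 * 15 * 14 * 13 * 12 * 11
Denominator: 8! = 40320
C(18, 8) = 43758


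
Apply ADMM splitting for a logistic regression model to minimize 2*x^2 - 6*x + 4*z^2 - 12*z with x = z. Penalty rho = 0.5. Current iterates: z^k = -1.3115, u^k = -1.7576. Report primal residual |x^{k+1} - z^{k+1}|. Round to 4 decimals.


ADMM iteration with rho = 0.5, z^k = -1.3115, u^k = -1.7576
Step 1: x-update.
Minimize 2*x^2 - 6*x + (0.5/2)*(x + 1.3115 - 1.7576)^2
FOC: (2*2 + 0.5)*x = 6 + 0.5*(-1.3115 + 1.7576)
x^{k+1} = 1.3829
Step 2: z-update.
Minimize 4*z^2 - 12*z + (0.5/2)*(1.3829 - z - 1.7576)^2
FOC: (2*4 + 0.5)*z = 12 + 0.5*(1.3829 - 1.7576)
z^{k+1} = 1.3897
Step 3: u-update.
u^{k+1} = -1.7576 + 1.3829 - 1.3897 = -1.7644
Step 4: Primal residual = |1.3829 - 1.3897| = 0.0068


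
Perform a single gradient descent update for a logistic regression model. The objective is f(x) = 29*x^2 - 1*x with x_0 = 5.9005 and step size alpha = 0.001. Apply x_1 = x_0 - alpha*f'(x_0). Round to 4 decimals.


We compute the gradient at x_0 and apply the update.
f'(x) = 58*x - 1
f'(5.9005) = 58*5.9005 - 1 = 341.229
x_1 = 5.9005 - 0.001*341.229 = 5.5593


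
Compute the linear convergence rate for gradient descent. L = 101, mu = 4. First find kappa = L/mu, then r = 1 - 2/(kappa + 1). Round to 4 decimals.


Step 1: Compute the condition number.
kappa = L/mu = 101/4 = 25.25
Step 2: Compute the convergence rate.
r = 1 - 2/(kappa + 1) = 1 - 2*mu/(L + mu) = (L - mu)/(L + mu) = 97/105 = 0.9238


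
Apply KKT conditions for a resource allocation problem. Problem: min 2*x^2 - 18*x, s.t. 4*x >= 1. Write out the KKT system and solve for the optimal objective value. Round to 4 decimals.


Step 1: Try lambda = 0 (constraint inactive).
Stationarity: 2*2*x - 18 = 0
x* = 18/(2*2) = 4.5
Check constraint: 4*4.5 = 18.0 >= 1 -- satisfied.
Step 2: Compute optimal value.
f(x*) = 2*4.5^2 - 18*4.5 = -40.5


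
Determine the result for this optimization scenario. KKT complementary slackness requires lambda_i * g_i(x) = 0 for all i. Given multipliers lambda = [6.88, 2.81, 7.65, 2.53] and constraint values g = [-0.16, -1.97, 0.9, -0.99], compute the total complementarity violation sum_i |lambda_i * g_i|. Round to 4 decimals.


KKT complementary slackness check:
lambda_1 * g_1 = 6.88 * -0.16 = -1.1008
lambda_2 * g_2 = 2.81 * -1.97 = -5.5357
lambda_3 * g_3 = 7.65 * 0.9 = 6.885
lambda_4 * g_4 = 2.53 * -0.99 = -2.5047
Total violation = 1.1008 + 5.5357 + 6.885 + 2.5047 = 16.0262


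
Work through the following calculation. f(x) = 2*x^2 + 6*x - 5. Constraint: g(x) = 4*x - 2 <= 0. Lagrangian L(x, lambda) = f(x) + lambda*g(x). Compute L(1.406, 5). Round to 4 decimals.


Step 1: Evaluate f(x).
f(1.406) = 2*1.406^2 + 6*1.406 - 5 = 7.3897
Step 2: Evaluate g(x).
g(1.406) = 4*1.406 - 2 = 3.624
Step 3: Compute Lagrangian.
L = 7.3897 + 5*3.624 = 25.5097


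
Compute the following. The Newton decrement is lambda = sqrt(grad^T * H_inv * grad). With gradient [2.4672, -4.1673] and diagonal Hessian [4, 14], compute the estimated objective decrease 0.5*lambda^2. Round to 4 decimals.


Step 1: H is diagonal, so H^(-1) * g = [0.6168, -0.2977].
Step 2: g^T H^(-1) g = sum_i g_i^2 / H_ii
  = (2.4672)^2/4 + (-4.1673)^2/14
  = 1.5218 + 1.2405 = 2.7622
Step 3: Objective decrease = 0.5 * g^T H^(-1) g = 1.3811


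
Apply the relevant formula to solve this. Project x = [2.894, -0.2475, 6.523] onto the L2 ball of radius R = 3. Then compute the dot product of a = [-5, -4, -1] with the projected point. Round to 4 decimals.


Step 1: Compute ||x|| (intermediates to 6 decimals).
||x|| = sqrt(2.894^2 + (-0.2475)^2 + 6.523^2) = 7.14045
Step 2: Project.
Since ||x|| > R, scale = R/||x|| = 3/7.14045 = 0.420142, proj(x) = scale * x
proj(x) = [1.215891, -0.103985, 2.740586]
Step 3: Dot product.
a^T * proj(x) = -5*1.215891 - 4*(-0.103985) - 1*2.740586 = -8.4041


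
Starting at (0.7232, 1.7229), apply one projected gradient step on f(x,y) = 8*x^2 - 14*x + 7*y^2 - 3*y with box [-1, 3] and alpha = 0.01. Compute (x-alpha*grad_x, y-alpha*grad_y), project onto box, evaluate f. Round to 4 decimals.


Step 1: Compute gradient at (0.7232, 1.7229).
grad_x = 2*8*0.7232 - 14 = -2.4288
grad_y = 2*7*1.7229 - 3 = 21.1206
Step 2: Gradient step.
x_raw = 0.7232 - 0.01*-2.4288 = 0.7475
y_raw = 1.7229 - 0.01*21.1206 = 1.5117
Step 3: Project onto [-1, 3].
x_proj = clip(0.7475) = 0.7475
y_proj = clip(1.5117) = 1.5117
Step 4: Evaluate f.
f(0.7475, 1.5117) = 5.4665


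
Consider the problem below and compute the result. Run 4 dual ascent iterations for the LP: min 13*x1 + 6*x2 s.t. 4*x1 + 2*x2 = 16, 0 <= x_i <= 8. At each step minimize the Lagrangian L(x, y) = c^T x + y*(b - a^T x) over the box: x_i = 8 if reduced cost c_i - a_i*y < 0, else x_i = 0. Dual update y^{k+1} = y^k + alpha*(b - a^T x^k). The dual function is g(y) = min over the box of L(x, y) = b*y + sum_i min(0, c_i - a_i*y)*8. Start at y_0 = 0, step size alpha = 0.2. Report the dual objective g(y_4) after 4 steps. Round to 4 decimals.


Dual ascent for LP: min 13*x1 + 6*x2, 4*x1 + 2*x2 = 16, 0 <= x_i <= 8
Step 1: y^k = 0.0, reduced costs: (13.0, 6.0)
  x^k = (0.0, 0.0), subgradient = b - a^T x = 16.0
  y^{k+1} = 0.0 + 0.2*16.0 = 3.2
Step 2: y^k = 3.2, reduced costs: (0.2, -0.4)
  x^k = (0.0, 8.0), subgradient = b - a^T x = 0.0
  y^{k+1} = 3.2 + 0.2*0.0 = 3.2
Step 3: y^k = 3.2, reduced costs: (0.2, -0.4)
  x^k = (0.0, 8.0), subgradient = b - a^T x = 0.0
  y^{k+1} = 3.2 + 0.2*0.0 = 3.2
Step 4: y^k = 3.2, reduced costs: (0.2, -0.4)
  x^k = (0.0, 8.0), subgradient = b - a^T x = 0.0
  y^{k+1} = 3.2 + 0.2*0.0 = 3.2
Dual objective at y_4 = 3.2: reduced costs (0.2, -0.4), box minimizer x = (0.0, 8.0)
g(y_4) = b*y + (c1 - a1*y)*x1 + (c2 - a2*y)*x2 = 16*3.2 + 0.2*0.0 + (-0.4)*8.0 = 51.2 + 0.0 - 3.2 = 48.0


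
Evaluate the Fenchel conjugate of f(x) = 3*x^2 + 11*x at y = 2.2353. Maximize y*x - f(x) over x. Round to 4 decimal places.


f*(y) = sup_x {y*x - a*x^2 - b*x} = sup_x {(y-b)*x - a*x^2}
FOC: (y - b) - 2a*x = 0 => x* = (y - b)/(2a)
x* = (2.2353 - 11)/(2*3) = -1.4608
f*(2.2353) = (y-b)^2/(4a) = (2.2353 - 11)^2/(4*3)
= 76.82/12 = 6.4017


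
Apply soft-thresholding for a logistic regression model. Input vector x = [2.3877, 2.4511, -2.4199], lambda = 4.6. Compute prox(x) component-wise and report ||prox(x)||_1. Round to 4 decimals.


Soft-thresholding with lambda = 4.6:
prox(2.3877) = sign(2.3877)*max(|2.3877| - 4.6, 0) = 0.0
prox(2.4511) = sign(2.4511)*max(|2.4511| - 4.6, 0) = 0.0
prox(-2.4199) = sign(-2.4199)*max(|-2.4199| - 4.6, 0) = 0.0
prox(x) = [0.0, 0.0, 0.0]
||prox(x)||_1 = 0.0 + 0.0 + 0.0 = 0.0


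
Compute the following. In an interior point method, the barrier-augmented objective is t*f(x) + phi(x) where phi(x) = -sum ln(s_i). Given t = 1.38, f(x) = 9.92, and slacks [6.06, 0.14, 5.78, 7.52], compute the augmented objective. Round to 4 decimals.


Step 1: Compute log-barrier.
ln values: [1.8017, -1.9661, 1.7544, 2.0176]
phi = -(1.8017 - 1.9661 + 1.7544 + 2.0176) = -3.6076
Step 2: Compute augmented objective.
t*f(x) = 1.38*9.92 = 13.6896
Total = 13.6896 - 3.6076 = 10.082


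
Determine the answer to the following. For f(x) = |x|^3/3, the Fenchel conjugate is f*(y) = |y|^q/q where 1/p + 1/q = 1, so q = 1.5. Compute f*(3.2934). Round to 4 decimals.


The conjugate exponent q satisfies 1/p + 1/q = 1.
p = 3, so q = 3/(3 - 1) = 1.5
|y|^q = 3.2934^1.5 = 5.9768
f*(3.2934) = 5.9768 / 1.5 = 3.9845


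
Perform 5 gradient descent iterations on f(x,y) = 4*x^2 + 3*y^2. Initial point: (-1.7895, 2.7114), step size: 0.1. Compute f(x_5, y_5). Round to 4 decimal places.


Gradient descent on f(x,y) = 4*x^2 + 3*y^2.
Starting point: (-1.7895, 2.7114), alpha = 0.1
Step 1: grad_x = 2*4*-1.7895 = -14.316, grad_y = 2*3*2.7114 = 16.2684
  x_1 = -1.7895 - 0.1*-14.316 = -0.3579
  y_1 = 2.7114 - 0.1*16.2684 = 1.0846
Step 2: grad_x = 2*4*-0.3579 = -2.8632, grad_y = 2*3*1.0846 = 6.5074
  x_2 = -0.3579 - 0.1*-2.8632 = -0.0716
  y_2 = 1.0846 - 0.1*6.5074 = 0.4338
Step 3: grad_x = 2*4*-0.0716 = -0.5726, grad_y = 2*3*0.4338 = 2.6029
  x_3 = -0.0716 - 0.1*-0.5726 = -0.0143
  y_3 = 0.4338 - 0.1*2.6029 = 0.1735
Step 4: grad_x = 2*4*-0.0143 = -0.1145, grad_y = 2*3*0.1735 = 1.0412
  x_4 = -0.0143 - 0.1*-0.1145 = -0.0029
  y_4 = 0.1735 - 0.1*1.0412 = 0.0694
Step 5: grad_x = 2*4*-0.0029 = -0.0229, grad_y = 2*3*0.0694 = 0.4165
  x_5 = -0.0029 - 0.1*-0.0229 = -0.0006
  y_5 = 0.0694 - 0.1*0.4165 = 0.0278
f(-0.0006, 0.0278) = 4*(-0.0006)^2 + 3*0.0278^2 = 0.0023


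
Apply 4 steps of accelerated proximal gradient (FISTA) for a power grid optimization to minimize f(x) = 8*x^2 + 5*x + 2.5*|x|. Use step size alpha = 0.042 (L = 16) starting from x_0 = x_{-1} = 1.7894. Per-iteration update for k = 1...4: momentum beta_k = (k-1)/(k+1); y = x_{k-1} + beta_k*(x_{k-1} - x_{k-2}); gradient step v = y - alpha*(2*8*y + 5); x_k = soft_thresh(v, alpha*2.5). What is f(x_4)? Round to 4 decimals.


FISTA on f(x) = 8*x^2 + 5*x + 2.5*|x|
L = 16, alpha = 0.042
Iteration 1: beta = 0.0, y = 1.7894 + 0.0*(1.7894 - 1.7894) = 1.7894
  grad(y) = 33.6304, v = y - alpha*grad = 0.3769
  prox(v) = soft_thresh(0.3769, 0.105) = 0.2719
Iteration 2: beta = 0.3333, y = 0.2719 + 0.3333*(0.2719 - 1.7894) = -0.2339
  grad(y) = 1.2576, v = y - alpha*grad = -0.2867
  prox(v) = soft_thresh(-0.2867, 0.105) = -0.1817
Iteration 3: beta = 0.5, y = -0.1817 + 0.5*(-0.1817 - 0.2719) = -0.4085
  grad(y) = -1.5367, v = y - alpha*grad = -0.344
  prox(v) = soft_thresh(-0.344, 0.105) = -0.239
Iteration 4: beta = 0.6, y = -0.239 + 0.6*(-0.239 + 0.1817) = -0.2734
  grad(y) = 0.6261, v = y - alpha*grad = -0.2997
  prox(v) = soft_thresh(-0.2997, 0.105) = -0.1947
f(x_4) = 8*(-0.1947)^2 + 5*(-0.1947) + 2.5*|-0.1947| = -0.1835


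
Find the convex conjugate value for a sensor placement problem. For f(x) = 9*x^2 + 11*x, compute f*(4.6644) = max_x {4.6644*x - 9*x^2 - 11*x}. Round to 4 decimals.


f*(y) = sup_x {y*x - a*x^2 - b*x} = sup_x {(y-b)*x - a*x^2}
FOC: (y - b) - 2a*x = 0 => x* = (y - b)/(2a)
x* = (4.6644 - 11)/(2*9) = -0.352
f*(4.6644) = (y-b)^2/(4a) = (4.6644 - 11)^2/(4*9)
= 40.1398/36 = 1.115


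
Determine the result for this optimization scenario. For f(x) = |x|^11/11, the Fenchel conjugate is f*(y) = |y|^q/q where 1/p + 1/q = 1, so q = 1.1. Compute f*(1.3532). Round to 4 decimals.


The conjugate exponent q satisfies 1/p + 1/q = 1.
p = 11, so q = 11/(11 - 1) = 1.1
|y|^q = 1.3532^1.1 = 1.3948
f*(1.3532) = 1.3948 / 1.1 = 1.268


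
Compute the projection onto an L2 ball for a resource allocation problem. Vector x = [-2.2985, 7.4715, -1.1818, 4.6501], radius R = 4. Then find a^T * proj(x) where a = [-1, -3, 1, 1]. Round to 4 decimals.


Step 1: Compute ||x|| (intermediates to 6 decimals).
||x|| = sqrt((-2.2985)^2 + 7.4715^2 + (-1.1818)^2 + 4.6501^2) = 9.17205
Step 2: Project.
Since ||x|| > R, scale = R/||x|| = 4/9.17205 = 0.436108, proj(x) = scale * x
proj(x) = [-1.002394, 3.258381, -0.515392, 2.027946]
Step 3: Dot product.
a^T * proj(x) = -1*(-1.002394) - 3*3.258381 + 1*(-0.515392) + 1*2.027946 = -7.2602


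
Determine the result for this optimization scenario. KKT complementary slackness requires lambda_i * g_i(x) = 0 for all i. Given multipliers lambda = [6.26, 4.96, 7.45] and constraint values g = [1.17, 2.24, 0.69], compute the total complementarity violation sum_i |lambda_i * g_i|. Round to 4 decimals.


KKT complementary slackness check:
lambda_1 * g_1 = 6.26 * 1.17 = 7.3242
lambda_2 * g_2 = 4.96 * 2.24 = 11.1104
lambda_3 * g_3 = 7.45 * 0.69 = 5.1405
Total violation = 7.3242 + 11.1104 + 5.1405 = 23.5751


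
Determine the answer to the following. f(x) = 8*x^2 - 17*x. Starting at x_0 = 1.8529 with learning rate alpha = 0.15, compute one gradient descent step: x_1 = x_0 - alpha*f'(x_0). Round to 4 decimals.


We compute the gradient at x_0 and apply the update.
f'(x) = 16*x - 17
f'(1.8529) = 16*1.8529 - 17 = 12.6464
x_1 = 1.8529 - 0.15*12.6464 = -0.0441


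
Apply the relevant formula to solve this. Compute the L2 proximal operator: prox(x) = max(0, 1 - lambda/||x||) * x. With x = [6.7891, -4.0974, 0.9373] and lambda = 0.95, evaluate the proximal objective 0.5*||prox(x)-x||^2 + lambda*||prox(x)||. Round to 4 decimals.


Step 1: Compute ||x||.
||x|| = 7.9849
Step 2: Compute scaling factor.
scale = max(0, 1 - 0.95/7.9849) = 0.881
Step 3: prox(x) = [5.9814, -3.6099, 0.8258]
||prox(x)|| = 7.0349
Step 4: Proximal objective.
0.5*||prox-x||^2 = 0.4513
lambda*||prox|| = 6.6832
Total = 7.1344


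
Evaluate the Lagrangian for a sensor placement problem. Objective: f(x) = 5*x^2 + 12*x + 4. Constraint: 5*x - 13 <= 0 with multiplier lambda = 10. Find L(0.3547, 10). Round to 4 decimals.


Step 1: Evaluate f(x).
f(0.3547) = 5*0.3547^2 + 12*0.3547 + 4 = 8.8855
Step 2: Evaluate g(x).
g(0.3547) = 5*0.3547 - 13 = -11.2265
Step 3: Compute Lagrangian.
L = 8.8855 + 10*-11.2265 = -103.3795


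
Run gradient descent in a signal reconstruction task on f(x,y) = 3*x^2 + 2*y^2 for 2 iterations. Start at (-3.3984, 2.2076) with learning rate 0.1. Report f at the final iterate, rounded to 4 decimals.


Gradient descent on f(x,y) = 3*x^2 + 2*y^2.
Starting point: (-3.3984, 2.2076), alpha = 0.1
Step 1: grad_x = 2*3*-3.3984 = -20.3904, grad_y = 2*2*2.2076 = 8.8304
  x_1 = -3.3984 - 0.1*-20.3904 = -1.3594
  y_1 = 2.2076 - 0.1*8.8304 = 1.3246
Step 2: grad_x = 2*3*-1.3594 = -8.1562, grad_y = 2*2*1.3246 = 5.2982
  x_2 = -1.3594 - 0.1*-8.1562 = -0.5437
  y_2 = 1.3246 - 0.1*5.2982 = 0.7947
f(-0.5437, 0.7947) = 3*(-0.5437)^2 + 2*0.7947^2 = 2.1502


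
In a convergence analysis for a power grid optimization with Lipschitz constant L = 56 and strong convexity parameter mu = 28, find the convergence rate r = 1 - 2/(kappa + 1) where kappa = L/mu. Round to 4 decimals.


Step 1: Compute the condition number.
kappa = L/mu = 56/28 = 2.0
Step 2: Compute the convergence rate.
r = 1 - 2/(kappa + 1) = 1 - 2*mu/(L + mu) = (L - mu)/(L + mu) = 28/84 = 0.3333


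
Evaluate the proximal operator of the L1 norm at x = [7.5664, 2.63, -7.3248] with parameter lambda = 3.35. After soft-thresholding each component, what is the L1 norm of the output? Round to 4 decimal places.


Soft-thresholding with lambda = 3.35:
prox(7.5664) = sign(7.5664)*max(|7.5664| - 3.35, 0) = 4.2164
prox(2.63) = sign(2.63)*max(|2.63| - 3.35, 0) = 0.0
prox(-7.3248) = sign(-7.3248)*max(|-7.3248| - 3.35, 0) = -3.9748
prox(x) = [4.2164, 0.0, -3.9748]
||prox(x)||_1 = 4.2164 + 0.0 + 3.9748 = 8.1912


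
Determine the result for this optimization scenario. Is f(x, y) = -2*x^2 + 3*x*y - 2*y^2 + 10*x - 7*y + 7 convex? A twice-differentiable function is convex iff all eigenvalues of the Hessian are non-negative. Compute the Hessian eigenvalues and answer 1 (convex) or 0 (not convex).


The Hessian of f(x,y) = -2*x^2 + 3*x*y - 2*y^2 + 10*x - 7*y + 7 is:
H = [[-4, 3], [3, -4]]
Trace = -4 - 4 = -8
Determinant = -4*-4 - (3)^2 = 7
Discriminant = (-8)^2 - 4*7 = 36.0
Eigenvalues: lambda_1 = -7.0, lambda_2 = -1.0
The function is not convex.

0


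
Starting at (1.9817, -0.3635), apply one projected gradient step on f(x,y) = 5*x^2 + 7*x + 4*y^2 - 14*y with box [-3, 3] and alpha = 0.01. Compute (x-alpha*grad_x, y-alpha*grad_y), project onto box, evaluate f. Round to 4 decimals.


Step 1: Compute gradient at (1.9817, -0.3635).
grad_x = 2*5*1.9817 + 7 = 26.817
grad_y = 2*4*-0.3635 - 14 = -16.908
Step 2: Gradient step.
x_raw = 1.9817 - 0.01*26.817 = 1.7135
y_raw = -0.3635 - 0.01*-16.908 = -0.1944
Step 3: Project onto [-3, 3].
x_proj = clip(1.7135) = 1.7135
y_proj = clip(-0.1944) = -0.1944
Step 4: Evaluate f.
f(1.7135, -0.1944) = 29.5487


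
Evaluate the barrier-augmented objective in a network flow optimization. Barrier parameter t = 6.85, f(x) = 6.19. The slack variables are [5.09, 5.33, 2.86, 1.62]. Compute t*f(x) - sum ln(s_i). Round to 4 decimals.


Step 1: Compute log-barrier.
ln values: [1.6273, 1.6734, 1.0508, 0.4824]
phi = -(1.6273 + 1.6734 + 1.0508 + 0.4824) = -4.8339
Step 2: Compute augmented objective.
t*f(x) = 6.85*6.19 = 42.4015
Total = 42.4015 - 4.8339 = 37.5676


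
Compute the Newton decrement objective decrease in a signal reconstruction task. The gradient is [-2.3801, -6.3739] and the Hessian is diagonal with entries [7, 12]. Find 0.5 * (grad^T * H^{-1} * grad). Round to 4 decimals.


Step 1: H is diagonal, so H^(-1) * g = [-0.34, -0.5312].
Step 2: g^T H^(-1) g = sum_i g_i^2 / H_ii
  = (-2.3801)^2/7 + (-6.3739)^2/12
  = 0.8093 + 3.3856 = 4.1948
Step 3: Objective decrease = 0.5 * g^T H^(-1) g = 2.0974


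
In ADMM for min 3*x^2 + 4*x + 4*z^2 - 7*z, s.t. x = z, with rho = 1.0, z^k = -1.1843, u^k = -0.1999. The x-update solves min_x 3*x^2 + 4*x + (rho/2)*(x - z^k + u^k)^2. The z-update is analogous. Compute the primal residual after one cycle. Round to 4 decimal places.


ADMM iteration with rho = 1.0, z^k = -1.1843, u^k = -0.1999
Step 1: x-update.
Minimize 3*x^2 + 4*x + (1.0/2)*(x + 1.1843 - 0.1999)^2
FOC: (2*3 + 1.0)*x = -4 + 1.0*(-1.1843 + 0.1999)
x^{k+1} = -0.7121
Step 2: z-update.
Minimize 4*z^2 - 7*z + (1.0/2)*(-0.7121 - z - 0.1999)^2
FOC: (2*4 + 1.0)*z = 7 + 1.0*(-0.7121 - 0.1999)
z^{k+1} = 0.6764
Step 3: u-update.
u^{k+1} = -0.1999 - 0.7121 - 0.6764 = -1.5884
Step 4: Primal residual = |-0.7121 - 0.6764| = 1.3885


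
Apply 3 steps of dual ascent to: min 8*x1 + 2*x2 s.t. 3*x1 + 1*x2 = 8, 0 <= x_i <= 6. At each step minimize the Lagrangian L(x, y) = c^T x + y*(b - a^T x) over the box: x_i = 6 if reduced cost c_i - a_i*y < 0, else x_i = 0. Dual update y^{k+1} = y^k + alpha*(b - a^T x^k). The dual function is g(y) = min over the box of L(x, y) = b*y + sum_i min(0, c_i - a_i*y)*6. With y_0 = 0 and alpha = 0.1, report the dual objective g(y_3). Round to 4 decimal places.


Dual ascent for LP: min 8*x1 + 2*x2, 3*x1 + 1*x2 = 8, 0 <= x_i <= 6
Step 1: y^k = 0.0, reduced costs: (8.0, 2.0)
  x^k = (0.0, 0.0), subgradient = b - a^T x = 8.0
  y^{k+1} = 0.0 + 0.1*8.0 = 0.8
Step 2: y^k = 0.8, reduced costs: (5.6, 1.2)
  x^k = (0.0, 0.0), subgradient = b - a^T x = 8.0
  y^{k+1} = 0.8 + 0.1*8.0 = 1.6
Step 3: y^k = 1.6, reduced costs: (3.2, 0.4)
  x^k = (0.0, 0.0), subgradient = b - a^T x = 8.0
  y^{k+1} = 1.6 + 0.1*8.0 = 2.4
Dual objective at y_3 = 2.4: reduced costs (0.8, -0.4), box minimizer x = (0.0, 6.0)
g(y_3) = b*y + (c1 - a1*y)*x1 + (c2 - a2*y)*x2 = 8*2.4 + 0.8*0.0 + (-0.4)*6.0 = 19.2 + 0.0 - 2.4 = 16.8


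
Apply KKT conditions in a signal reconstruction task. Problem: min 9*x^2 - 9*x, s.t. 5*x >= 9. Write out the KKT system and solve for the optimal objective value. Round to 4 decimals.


Step 1: Try lambda = 0 (constraint inactive).
x_unc = 9/(2*9) = 0.5
Check: 5*0.5 = 2.5 < 9 -- violated!
Step 2: Constraint must be active: 5*x = 9
x* = 9/5 = 1.8
lambda = (2*9*1.8 - 9)/5 = 4.68
Step 3: Compute optimal value.
f(x*) = 9*1.8^2 - 9*1.8 = 12.96


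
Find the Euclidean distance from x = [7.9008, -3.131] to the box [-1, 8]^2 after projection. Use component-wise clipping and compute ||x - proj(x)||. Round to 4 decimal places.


Project each component onto [-1, 8].
clip(7.9008) = 7.9008, clip(-3.131) = -1.0
Projection = [7.9008, -1.0]
Squared diffs: [0.0, 4.5412]
Distance = sqrt(4.5412) = 2.131


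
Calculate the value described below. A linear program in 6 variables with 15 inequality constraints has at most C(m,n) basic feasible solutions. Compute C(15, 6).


Each vertex corresponds to some choice of n active constraints out of m, so the number of vertices is at most C(m, n) = m! / (n!(m-n)!).
m = 15, n = 6
Numerator: 15 * 14 * 13 * 12 * 11 * 10
Denominator: 6! = 720
C(15, 6) = 5005


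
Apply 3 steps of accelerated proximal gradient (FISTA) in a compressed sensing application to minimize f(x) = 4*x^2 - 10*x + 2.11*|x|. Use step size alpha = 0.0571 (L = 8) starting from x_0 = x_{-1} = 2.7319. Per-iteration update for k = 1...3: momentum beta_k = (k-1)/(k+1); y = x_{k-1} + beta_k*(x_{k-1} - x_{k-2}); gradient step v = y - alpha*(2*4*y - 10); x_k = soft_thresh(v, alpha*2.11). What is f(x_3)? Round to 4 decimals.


FISTA on f(x) = 4*x^2 - 10*x + 2.11*|x|
L = 8, alpha = 0.0571
Iteration 1: beta = 0.0, y = 2.7319 + 0.0*(2.7319 - 2.7319) = 2.7319
  grad(y) = 11.8552, v = y - alpha*grad = 2.055
  prox(v) = soft_thresh(2.055, 0.1205) = 1.9345
Iteration 2: beta = 0.3333, y = 1.9345 + 0.3333*(1.9345 - 2.7319) = 1.6687
  grad(y) = 3.3495, v = y - alpha*grad = 1.4774
  prox(v) = soft_thresh(1.4774, 0.1205) = 1.3569
Iteration 3: beta = 0.5, y = 1.3569 + 0.5*(1.3569 - 1.9345) = 1.0682
  grad(y) = -1.4546, v = y - alpha*grad = 1.1512
  prox(v) = soft_thresh(1.1512, 0.1205) = 1.0308
f(x_3) = 4*1.0308^2 - 10*1.0308 + 2.11*|1.0308| = -3.8828


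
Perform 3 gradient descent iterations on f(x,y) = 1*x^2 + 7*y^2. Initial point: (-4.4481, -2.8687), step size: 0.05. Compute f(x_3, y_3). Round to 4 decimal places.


Gradient descent on f(x,y) = 1*x^2 + 7*y^2.
Starting point: (-4.4481, -2.8687), alpha = 0.05
Step 1: grad_x = 2*1*-4.4481 = -8.8962, grad_y = 2*7*-2.8687 = -40.1618
  x_1 = -4.4481 - 0.05*-8.8962 = -4.0033
  y_1 = -2.8687 - 0.05*-40.1618 = -0.8606
Step 2: grad_x = 2*1*-4.0033 = -8.0066, grad_y = 2*7*-0.8606 = -12.0485
  x_2 = -4.0033 - 0.05*-8.0066 = -3.603
  y_2 = -0.8606 - 0.05*-12.0485 = -0.2582
Step 3: grad_x = 2*1*-3.603 = -7.2059, grad_y = 2*7*-0.2582 = -3.6146
  x_3 = -3.603 - 0.05*-7.2059 = -3.2427
  y_3 = -0.2582 - 0.05*-3.6146 = -0.0775
f(-3.2427, -0.0775) = 1*(-3.2427)^2 + 7*(-0.0775)^2 = 10.5569


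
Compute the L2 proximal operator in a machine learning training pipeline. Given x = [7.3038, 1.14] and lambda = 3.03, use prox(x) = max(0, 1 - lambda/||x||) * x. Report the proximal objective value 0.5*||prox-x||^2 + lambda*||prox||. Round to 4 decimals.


Step 1: Compute ||x||.
||x|| = 7.3922
Step 2: Compute scaling factor.
scale = max(0, 1 - 3.03/7.3922) = 0.5901
Step 3: prox(x) = [4.31, 0.6727]
||prox(x)|| = 4.3622
Step 4: Proximal objective.
0.5*||prox-x||^2 = 4.5905
lambda*||prox|| = 13.2175
Total = 17.808


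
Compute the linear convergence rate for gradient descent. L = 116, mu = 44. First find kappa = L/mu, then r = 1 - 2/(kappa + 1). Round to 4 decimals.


Step 1: Compute the condition number.
kappa = L/mu = 116/44 = 2.6364
Step 2: Compute the convergence rate.
r = 1 - 2/(kappa + 1) = 1 - 2*mu/(L + mu) = (L - mu)/(L + mu) = 72/160 = 0.45


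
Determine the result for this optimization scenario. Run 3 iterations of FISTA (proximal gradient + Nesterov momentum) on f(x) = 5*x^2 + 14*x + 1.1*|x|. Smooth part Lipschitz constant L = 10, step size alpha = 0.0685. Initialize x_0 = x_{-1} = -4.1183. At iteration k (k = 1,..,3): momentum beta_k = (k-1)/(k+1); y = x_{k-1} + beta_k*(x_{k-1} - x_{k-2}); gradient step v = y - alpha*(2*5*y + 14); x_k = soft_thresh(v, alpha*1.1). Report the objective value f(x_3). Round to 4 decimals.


FISTA on f(x) = 5*x^2 + 14*x + 1.1*|x|
L = 10, alpha = 0.0685
Iteration 1: beta = 0.0, y = -4.1183 + 0.0*(-4.1183 + 4.1183) = -4.1183
  grad(y) = -27.183, v = y - alpha*grad = -2.2563
  prox(v) = soft_thresh(-2.2563, 0.0754) = -2.1809
Iteration 2: beta = 0.3333, y = -2.1809 + 0.3333*(-2.1809 + 4.1183) = -1.5351
  grad(y) = -1.3512, v = y - alpha*grad = -1.4426
  prox(v) = soft_thresh(-1.4426, 0.0754) = -1.3672
Iteration 3: beta = 0.5, y = -1.3672 + 0.5*(-1.3672 + 2.1809) = -0.9604
  grad(y) = 4.3964, v = y - alpha*grad = -1.2615
  prox(v) = soft_thresh(-1.2615, 0.0754) = -1.1862
f(x_3) = 5*(-1.1862)^2 + 14*(-1.1862) + 1.1*|-1.1862| = -8.2666


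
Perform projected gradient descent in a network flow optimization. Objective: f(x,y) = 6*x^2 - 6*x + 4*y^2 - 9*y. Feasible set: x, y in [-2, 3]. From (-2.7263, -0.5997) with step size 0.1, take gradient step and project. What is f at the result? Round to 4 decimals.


Step 1: Compute gradient at (-2.7263, -0.5997).
grad_x = 2*6*-2.7263 - 6 = -38.7156
grad_y = 2*4*-0.5997 - 9 = -13.7976
Step 2: Gradient step.
x_raw = -2.7263 - 0.1*-38.7156 = 1.1453
y_raw = -0.5997 - 0.1*-13.7976 = 0.7801
Step 3: Project onto [-2, 3].
x_proj = clip(1.1453) = 1.1453
y_proj = clip(0.7801) = 0.7801
Step 4: Evaluate f.
f(1.1453, 0.7801) = -3.5884


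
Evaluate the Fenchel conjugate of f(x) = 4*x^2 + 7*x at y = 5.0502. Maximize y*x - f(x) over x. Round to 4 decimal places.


f*(y) = sup_x {y*x - a*x^2 - b*x} = sup_x {(y-b)*x - a*x^2}
FOC: (y - b) - 2a*x = 0 => x* = (y - b)/(2a)
x* = (5.0502 - 7)/(2*4) = -0.2437
f*(5.0502) = (y-b)^2/(4a) = (5.0502 - 7)^2/(4*4)
= 3.8017/16 = 0.2376


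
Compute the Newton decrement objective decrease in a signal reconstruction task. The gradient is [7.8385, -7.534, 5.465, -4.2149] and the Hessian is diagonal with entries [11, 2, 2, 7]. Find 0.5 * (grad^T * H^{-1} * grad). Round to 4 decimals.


Step 1: H is diagonal, so H^(-1) * g = [0.7126, -3.767, 2.7325, -0.6021].
Step 2: g^T H^(-1) g = sum_i g_i^2 / H_ii
  = (7.8385)^2/11 + (-7.534)^2/2 + (5.465)^2/2 + (-4.2149)^2/7
  = 5.5856 + 28.3806 + 14.9331 + 2.5379 = 51.4372
Step 3: Objective decrease = 0.5 * g^T H^(-1) g = 25.7186
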